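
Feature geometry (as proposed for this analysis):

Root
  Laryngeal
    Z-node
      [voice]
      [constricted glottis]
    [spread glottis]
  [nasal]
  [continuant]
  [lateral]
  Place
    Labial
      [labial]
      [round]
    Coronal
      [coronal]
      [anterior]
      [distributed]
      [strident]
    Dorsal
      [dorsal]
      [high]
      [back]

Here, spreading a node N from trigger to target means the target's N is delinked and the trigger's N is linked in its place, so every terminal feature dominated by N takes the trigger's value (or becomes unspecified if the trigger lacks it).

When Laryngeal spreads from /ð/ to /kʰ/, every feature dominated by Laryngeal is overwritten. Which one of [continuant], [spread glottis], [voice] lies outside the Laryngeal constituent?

Laryngeal dominates exactly [voice], [constricted glottis], [spread glottis].
Spreading Laryngeal replaces [spread glottis], [voice] with the trigger's values, since each sits inside the Laryngeal constituent.
[continuant] attaches under Root, not under Laryngeal, so /kʰ/ retains its own value for [continuant].

[continuant]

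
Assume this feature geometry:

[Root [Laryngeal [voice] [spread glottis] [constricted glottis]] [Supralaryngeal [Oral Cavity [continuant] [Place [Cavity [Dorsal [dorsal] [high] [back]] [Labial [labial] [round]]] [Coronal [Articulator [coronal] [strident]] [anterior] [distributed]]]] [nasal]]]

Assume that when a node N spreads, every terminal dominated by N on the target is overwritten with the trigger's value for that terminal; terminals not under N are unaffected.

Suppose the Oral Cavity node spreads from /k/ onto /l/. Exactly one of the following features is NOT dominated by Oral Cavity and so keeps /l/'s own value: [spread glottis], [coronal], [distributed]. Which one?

[spread glottis]

Oral Cavity dominates exactly [continuant], [dorsal], [high], [back], [labial], [round], [coronal], [strident], [anterior], [distributed].
[coronal], [distributed] all lie under Oral Cavity, so they are overwritten when Oral Cavity spreads.
[spread glottis] is not within the Oral Cavity subtree (it hangs from Laryngeal), so /l/'s [spread glottis] value survives.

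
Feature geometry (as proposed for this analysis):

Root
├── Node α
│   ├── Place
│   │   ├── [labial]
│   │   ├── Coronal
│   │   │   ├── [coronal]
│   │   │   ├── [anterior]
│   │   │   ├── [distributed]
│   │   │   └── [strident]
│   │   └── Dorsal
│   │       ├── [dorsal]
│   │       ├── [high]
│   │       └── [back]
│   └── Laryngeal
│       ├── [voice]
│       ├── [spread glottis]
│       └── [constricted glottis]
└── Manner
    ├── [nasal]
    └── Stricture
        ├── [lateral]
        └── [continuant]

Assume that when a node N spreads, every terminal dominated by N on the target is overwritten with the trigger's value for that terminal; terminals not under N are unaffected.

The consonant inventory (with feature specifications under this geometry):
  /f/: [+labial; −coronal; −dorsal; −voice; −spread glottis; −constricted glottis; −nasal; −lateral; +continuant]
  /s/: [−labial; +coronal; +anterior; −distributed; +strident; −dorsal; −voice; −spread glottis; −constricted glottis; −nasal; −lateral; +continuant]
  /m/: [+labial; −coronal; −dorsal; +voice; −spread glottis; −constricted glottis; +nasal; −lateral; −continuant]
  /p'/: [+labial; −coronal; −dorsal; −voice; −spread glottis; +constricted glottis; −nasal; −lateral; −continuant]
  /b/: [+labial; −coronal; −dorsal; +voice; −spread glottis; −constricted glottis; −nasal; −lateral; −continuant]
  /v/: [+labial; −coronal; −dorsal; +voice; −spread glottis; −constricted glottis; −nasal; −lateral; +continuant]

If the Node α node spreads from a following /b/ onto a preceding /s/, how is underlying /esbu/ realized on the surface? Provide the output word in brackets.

[evbu]

Node α immediately or transitively dominates [labial], [coronal], [anterior], [distributed], [strident], [dorsal], [high], [back], [voice], [spread glottis], [constricted glottis].
Spreading Node α from /b/ onto /s/ replaces those values with /b/'s: [+labial], [−coronal], [−dorsal], [+voice], [−spread glottis], [−constricted glottis]. Features outside Node α ([nasal], [lateral], [continuant]) stay as in /s/.
The resulting bundle matches /v/ in the inventory; substituting it for /s/ gives [evbu].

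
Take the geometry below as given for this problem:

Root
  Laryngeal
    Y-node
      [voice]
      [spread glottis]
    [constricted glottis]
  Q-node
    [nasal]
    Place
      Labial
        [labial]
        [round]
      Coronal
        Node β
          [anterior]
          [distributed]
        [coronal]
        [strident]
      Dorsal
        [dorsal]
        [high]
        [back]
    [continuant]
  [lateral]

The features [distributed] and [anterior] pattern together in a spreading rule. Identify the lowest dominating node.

Node β

[distributed] is immediately dominated by Node β.
[anterior] is immediately dominated by Node β.
The listed terminals split across distinct daughters of Node β, so Node β itself is the smallest node containing them all.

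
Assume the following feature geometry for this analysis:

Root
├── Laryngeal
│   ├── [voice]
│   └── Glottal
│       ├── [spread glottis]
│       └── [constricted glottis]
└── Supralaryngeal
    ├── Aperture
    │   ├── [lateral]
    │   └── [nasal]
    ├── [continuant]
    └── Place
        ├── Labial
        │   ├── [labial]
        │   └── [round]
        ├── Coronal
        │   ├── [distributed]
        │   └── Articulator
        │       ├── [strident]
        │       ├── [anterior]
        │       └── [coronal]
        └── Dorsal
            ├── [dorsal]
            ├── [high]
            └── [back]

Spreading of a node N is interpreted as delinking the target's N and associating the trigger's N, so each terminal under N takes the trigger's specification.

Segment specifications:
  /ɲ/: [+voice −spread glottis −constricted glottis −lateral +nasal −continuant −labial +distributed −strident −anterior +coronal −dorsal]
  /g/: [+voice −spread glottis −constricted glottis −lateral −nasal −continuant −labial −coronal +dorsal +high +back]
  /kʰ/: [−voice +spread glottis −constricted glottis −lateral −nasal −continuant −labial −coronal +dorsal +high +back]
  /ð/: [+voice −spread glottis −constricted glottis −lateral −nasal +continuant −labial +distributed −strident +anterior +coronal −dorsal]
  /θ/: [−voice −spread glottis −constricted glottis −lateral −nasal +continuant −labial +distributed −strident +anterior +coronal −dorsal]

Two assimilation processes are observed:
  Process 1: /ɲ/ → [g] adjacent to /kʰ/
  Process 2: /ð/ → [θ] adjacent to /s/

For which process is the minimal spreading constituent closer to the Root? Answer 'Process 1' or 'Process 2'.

Process 1

Process 1 alters [nasal], [coronal], [anterior], [distributed], [strident], [dorsal], [high], [back]; the lowest common ancestor is Supralaryngeal (depth 1 from Root).
Process 2 alters [voice]; the lowest dominating node is [voice] (depth 2 from Root).
Supralaryngeal (depth 1) sits above [voice] (depth 2), making Process 1 the one with the higher spreading node.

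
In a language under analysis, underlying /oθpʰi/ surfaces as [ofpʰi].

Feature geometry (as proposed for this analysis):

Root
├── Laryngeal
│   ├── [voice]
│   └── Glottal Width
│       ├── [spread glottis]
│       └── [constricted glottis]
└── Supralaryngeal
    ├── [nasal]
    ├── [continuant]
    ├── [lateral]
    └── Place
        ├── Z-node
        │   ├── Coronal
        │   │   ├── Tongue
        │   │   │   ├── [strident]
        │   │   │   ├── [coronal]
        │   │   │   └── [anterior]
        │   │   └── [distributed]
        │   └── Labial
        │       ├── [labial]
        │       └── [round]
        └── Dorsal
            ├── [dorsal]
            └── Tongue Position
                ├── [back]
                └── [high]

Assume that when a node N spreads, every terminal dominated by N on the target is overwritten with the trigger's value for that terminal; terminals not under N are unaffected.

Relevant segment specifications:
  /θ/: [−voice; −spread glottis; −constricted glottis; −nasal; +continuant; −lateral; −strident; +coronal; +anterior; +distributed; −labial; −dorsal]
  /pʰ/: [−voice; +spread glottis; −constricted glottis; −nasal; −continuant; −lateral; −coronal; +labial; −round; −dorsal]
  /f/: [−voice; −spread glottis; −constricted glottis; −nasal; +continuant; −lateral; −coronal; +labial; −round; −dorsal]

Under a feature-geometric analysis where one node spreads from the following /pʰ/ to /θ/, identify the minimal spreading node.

Z-node

/θ/ and [f] differ in [labial], [round], [coronal], [anterior], [distributed], [strident]; every other specified feature is identical.
These terminals are all dominated by Z-node, and no proper subconstituent of Z-node covers them all; Z-node is their lowest common ancestor.
Delinking /θ/'s Z-node and associating /pʰ/'s Z-node gives precisely the feature bundle of [f].
[continuant], [spread glottis] stay as in /θ/ although /pʰ/ differs there, so no node dominating them spread; among the remaining candidates Z-node is the lowest that derives the output.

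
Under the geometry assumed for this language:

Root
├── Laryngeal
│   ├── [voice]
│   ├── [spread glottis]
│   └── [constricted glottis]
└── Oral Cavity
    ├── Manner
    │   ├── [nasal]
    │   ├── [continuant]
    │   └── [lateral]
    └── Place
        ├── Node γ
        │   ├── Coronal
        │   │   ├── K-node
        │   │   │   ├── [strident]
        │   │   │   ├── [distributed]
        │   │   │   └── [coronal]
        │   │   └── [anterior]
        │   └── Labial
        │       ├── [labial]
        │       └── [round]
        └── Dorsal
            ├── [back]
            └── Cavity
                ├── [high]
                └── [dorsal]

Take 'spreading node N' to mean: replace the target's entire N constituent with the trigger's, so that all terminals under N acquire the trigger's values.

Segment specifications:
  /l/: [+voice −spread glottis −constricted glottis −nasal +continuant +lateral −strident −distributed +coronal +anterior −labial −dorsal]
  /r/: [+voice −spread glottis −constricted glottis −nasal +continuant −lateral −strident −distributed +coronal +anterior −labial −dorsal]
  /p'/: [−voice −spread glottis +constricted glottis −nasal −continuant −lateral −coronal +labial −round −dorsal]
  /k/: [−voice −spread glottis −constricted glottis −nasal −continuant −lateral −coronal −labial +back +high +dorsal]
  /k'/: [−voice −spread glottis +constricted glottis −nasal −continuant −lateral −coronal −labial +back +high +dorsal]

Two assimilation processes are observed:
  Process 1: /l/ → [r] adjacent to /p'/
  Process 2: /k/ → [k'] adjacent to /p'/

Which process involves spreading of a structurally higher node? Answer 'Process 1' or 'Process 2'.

Process 2

In Process 1, [lateral] changes, so the minimal spreading node is [lateral] at depth 3.
In Process 2, [constricted glottis] changes, so the minimal spreading node is [constricted glottis] at depth 2.
[constricted glottis] (depth 2) sits above [lateral] (depth 3), making Process 2 the one with the higher spreading node.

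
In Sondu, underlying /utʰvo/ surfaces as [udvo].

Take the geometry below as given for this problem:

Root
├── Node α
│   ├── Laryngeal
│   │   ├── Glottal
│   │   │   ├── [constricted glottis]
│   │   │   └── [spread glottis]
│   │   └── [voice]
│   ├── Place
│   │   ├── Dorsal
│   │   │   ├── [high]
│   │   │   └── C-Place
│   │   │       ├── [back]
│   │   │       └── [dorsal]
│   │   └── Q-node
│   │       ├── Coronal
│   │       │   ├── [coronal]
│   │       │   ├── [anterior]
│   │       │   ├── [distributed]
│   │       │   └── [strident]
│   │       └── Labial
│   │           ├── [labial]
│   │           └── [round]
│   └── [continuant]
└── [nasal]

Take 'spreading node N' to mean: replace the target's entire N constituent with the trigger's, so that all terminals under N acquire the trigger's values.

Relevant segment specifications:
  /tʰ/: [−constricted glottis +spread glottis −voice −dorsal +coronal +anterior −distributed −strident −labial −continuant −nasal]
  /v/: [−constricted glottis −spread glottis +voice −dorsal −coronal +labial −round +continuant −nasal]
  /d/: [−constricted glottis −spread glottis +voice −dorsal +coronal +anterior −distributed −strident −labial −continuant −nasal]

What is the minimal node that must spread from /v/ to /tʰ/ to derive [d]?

Laryngeal

Comparing /tʰ/ with its surface form [d], the features that change are [voice], [spread glottis].
Tracing each changed feature up the tree, the paths first meet at Laryngeal; any lower node misses at least one of them.
Spreading Laryngeal from /v/ overwrites each of those terminals with /v/'s values, yielding exactly [d].
Had Node α or a higher node spread, [continuant], [labial] would have taken /v/'s values; they stay as in /tʰ/, confirming the spreading constituent is exactly Laryngeal.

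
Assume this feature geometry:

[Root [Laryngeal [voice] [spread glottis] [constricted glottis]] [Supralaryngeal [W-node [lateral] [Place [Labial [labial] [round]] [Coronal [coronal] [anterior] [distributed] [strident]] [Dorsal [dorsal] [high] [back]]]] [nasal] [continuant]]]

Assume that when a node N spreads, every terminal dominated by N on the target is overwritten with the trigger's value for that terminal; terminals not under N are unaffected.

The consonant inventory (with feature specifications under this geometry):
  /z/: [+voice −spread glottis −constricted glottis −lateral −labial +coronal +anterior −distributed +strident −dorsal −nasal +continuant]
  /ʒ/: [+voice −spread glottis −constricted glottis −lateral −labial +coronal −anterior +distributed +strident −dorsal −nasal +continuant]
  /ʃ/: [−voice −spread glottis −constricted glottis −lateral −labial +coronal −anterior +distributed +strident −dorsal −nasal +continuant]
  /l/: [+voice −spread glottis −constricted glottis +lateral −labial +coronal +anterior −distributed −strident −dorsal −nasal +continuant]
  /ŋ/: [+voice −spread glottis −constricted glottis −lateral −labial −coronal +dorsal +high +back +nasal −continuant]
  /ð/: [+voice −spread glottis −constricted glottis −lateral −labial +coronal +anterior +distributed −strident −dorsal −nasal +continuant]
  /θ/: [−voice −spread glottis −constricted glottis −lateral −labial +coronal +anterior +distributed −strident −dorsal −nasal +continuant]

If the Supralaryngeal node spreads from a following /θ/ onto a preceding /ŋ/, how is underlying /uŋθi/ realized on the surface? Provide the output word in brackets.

[uðθi]

Supralaryngeal immediately or transitively dominates [lateral], [labial], [round], [coronal], [anterior], [distributed], [strident], [dorsal], [high], [back], [nasal], [continuant].
The target acquires /θ/'s values for everything under Supralaryngeal — [−lateral], [−labial], [+coronal], [+anterior], [+distributed], [−strident], [−dorsal], [−nasal], [+continuant] — while keeping its own [voice], [spread glottis], [constricted glottis].
This feature bundle is that of [ð], so /uŋθi/ surfaces as [uðθi].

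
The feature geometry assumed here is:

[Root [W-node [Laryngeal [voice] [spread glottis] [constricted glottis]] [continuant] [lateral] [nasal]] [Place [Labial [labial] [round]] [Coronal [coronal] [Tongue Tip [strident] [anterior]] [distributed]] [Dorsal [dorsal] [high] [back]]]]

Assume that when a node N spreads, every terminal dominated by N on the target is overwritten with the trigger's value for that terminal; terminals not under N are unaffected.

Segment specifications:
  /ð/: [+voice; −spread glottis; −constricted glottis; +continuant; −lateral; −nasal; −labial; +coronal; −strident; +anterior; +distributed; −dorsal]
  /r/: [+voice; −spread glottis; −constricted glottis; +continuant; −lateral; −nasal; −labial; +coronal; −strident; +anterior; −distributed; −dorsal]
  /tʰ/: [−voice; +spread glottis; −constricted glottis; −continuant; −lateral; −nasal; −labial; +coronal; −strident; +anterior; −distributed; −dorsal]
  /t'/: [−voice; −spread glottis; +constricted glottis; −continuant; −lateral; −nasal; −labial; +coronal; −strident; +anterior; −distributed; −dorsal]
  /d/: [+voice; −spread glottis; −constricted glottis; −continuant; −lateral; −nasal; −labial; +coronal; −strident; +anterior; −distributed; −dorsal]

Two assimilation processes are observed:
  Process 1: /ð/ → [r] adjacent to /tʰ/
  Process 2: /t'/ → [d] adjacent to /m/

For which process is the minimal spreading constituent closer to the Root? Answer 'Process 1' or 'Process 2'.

Process 1 alters [distributed]; the lowest dominating node is [distributed] (depth 3 from Root).
Process 2 alters [voice], [constricted glottis]; the lowest common ancestor is Laryngeal (depth 2 from Root).
Laryngeal is closer to Root than [distributed], so Process 2 spreads the higher node.

Process 2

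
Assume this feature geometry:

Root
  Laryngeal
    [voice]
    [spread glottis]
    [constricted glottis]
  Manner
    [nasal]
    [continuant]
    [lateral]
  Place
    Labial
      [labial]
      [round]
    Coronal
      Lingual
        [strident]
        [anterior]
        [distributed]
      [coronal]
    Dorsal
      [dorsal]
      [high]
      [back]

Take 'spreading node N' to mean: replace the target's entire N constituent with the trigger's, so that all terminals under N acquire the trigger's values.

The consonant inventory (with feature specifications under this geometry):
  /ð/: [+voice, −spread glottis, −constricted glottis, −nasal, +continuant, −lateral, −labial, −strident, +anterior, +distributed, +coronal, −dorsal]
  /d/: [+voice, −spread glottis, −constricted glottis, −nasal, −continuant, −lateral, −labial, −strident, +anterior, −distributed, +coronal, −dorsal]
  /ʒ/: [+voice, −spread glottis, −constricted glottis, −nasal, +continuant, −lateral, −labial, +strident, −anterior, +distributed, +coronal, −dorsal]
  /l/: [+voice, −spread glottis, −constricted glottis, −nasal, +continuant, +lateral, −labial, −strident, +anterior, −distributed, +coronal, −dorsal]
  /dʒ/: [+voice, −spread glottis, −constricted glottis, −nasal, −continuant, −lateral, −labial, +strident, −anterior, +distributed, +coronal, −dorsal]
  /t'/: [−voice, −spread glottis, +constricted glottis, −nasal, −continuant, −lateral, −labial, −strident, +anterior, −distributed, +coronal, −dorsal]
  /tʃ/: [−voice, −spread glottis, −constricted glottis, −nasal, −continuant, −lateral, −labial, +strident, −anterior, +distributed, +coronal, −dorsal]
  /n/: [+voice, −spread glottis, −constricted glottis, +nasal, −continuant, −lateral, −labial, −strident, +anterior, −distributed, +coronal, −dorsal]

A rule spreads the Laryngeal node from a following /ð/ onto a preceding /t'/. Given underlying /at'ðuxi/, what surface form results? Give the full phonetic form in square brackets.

The Laryngeal node dominates the terminals [voice], [spread glottis], [constricted glottis].
After delinking /t'/'s Laryngeal and linking /ð/'s, the affected terminals become [+voice], [−spread glottis], [−constricted glottis]; [nasal], [continuant], [lateral], … (outside Laryngeal) are retained from /t'/.
Among the inventory, only /d/ has exactly this specification, giving the surface form [adðuxi].

[adðuxi]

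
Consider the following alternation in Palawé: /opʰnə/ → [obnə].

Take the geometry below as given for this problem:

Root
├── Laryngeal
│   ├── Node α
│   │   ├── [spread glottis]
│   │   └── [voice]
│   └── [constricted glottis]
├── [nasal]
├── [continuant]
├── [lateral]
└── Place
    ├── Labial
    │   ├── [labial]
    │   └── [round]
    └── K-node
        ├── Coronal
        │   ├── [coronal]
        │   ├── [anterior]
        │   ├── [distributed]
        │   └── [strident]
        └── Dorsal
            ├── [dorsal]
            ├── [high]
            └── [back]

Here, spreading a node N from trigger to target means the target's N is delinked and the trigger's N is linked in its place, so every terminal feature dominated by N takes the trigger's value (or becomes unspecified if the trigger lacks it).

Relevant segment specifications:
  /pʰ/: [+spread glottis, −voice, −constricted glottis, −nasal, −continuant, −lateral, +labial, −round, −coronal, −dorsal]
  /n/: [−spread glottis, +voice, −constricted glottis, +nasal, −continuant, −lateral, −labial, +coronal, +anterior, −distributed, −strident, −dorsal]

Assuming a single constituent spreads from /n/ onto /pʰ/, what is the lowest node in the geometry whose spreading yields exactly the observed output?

Comparing /pʰ/ with its surface form [b], the features that change are [voice], [spread glottis].
These terminals are all dominated by Node α, and no proper subconstituent of Node α covers them all; Node α is their lowest common ancestor.
Spreading Node α from /n/ overwrites each of those terminals with /n/'s values, yielding exactly [b].
Features on which the two segments disagree outside Node α, such as [labial], [nasal], are unchanged — nothing dominating them spread, and Node α is the minimal sufficient constituent.

Node α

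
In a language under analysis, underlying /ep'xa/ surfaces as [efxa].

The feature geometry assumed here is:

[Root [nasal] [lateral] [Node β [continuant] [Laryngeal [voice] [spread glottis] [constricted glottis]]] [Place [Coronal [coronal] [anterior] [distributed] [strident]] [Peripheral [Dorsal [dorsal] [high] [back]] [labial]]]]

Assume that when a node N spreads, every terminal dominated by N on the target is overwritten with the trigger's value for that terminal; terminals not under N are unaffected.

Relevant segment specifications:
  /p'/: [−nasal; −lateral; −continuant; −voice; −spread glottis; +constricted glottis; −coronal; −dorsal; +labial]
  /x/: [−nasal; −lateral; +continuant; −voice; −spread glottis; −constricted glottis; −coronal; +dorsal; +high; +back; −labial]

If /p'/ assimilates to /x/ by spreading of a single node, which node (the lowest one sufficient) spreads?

Comparing /p'/ with its surface form [f], the features that change are [constricted glottis], [continuant].
The smallest constituent containing every changed terminal is Node β — each of its daughters lacks at least one of the affected features.
Spreading Node β from /x/ overwrites each of those terminals with /x/'s values, yielding exactly [f].
Had Root spread, [dorsal], [labial] would have taken /x/'s values; they stay as in /p'/, confirming the spreading constituent is exactly Node β.

Node β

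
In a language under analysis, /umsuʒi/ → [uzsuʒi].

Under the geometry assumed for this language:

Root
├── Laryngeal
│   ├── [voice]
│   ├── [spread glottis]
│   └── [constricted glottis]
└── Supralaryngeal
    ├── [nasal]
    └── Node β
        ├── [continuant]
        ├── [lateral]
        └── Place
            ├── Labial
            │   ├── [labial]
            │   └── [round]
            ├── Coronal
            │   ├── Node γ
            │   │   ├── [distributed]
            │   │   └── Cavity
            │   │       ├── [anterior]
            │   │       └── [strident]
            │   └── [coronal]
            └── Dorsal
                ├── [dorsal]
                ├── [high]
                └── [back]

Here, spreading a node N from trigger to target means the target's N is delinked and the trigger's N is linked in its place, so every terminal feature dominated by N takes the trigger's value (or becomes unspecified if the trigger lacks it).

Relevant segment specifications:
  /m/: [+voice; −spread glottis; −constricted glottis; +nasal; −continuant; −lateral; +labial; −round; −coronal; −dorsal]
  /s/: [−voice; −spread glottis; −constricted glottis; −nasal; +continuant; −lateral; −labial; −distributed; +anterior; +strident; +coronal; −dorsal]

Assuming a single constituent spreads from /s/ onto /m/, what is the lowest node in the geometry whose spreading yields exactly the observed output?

Supralaryngeal

Comparing /m/ with its surface form [z], the features that change are [nasal], [continuant], [labial], [round], [coronal], [anterior], [distributed], [strident].
The smallest constituent containing every changed terminal is Supralaryngeal — each of its daughters lacks at least one of the affected features.
Delinking /m/'s Supralaryngeal and associating /s/'s Supralaryngeal gives precisely the feature bundle of [z].
[voice] — on which /s/ differs from /m/ — is unchanged, so Root cannot have spread; the constituent is no larger than Supralaryngeal.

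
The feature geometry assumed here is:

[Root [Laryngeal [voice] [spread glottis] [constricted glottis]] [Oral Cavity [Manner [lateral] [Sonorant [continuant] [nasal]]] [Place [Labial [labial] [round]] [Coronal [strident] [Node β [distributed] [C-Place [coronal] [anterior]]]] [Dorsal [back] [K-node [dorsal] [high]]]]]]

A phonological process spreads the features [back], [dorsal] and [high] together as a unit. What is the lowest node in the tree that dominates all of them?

[back]: Root ▹ Oral Cavity ▹ Place ▹ Dorsal ▹ [back].
[dorsal]: Root ▹ Oral Cavity ▹ Place ▹ Dorsal ▹ K-node ▹ [dorsal].
[high]: Root ▹ Oral Cavity ▹ Place ▹ Dorsal ▹ K-node ▹ [high].
The listed terminals split across distinct daughters of Dorsal, so Dorsal itself is the smallest node containing them all.

Dorsal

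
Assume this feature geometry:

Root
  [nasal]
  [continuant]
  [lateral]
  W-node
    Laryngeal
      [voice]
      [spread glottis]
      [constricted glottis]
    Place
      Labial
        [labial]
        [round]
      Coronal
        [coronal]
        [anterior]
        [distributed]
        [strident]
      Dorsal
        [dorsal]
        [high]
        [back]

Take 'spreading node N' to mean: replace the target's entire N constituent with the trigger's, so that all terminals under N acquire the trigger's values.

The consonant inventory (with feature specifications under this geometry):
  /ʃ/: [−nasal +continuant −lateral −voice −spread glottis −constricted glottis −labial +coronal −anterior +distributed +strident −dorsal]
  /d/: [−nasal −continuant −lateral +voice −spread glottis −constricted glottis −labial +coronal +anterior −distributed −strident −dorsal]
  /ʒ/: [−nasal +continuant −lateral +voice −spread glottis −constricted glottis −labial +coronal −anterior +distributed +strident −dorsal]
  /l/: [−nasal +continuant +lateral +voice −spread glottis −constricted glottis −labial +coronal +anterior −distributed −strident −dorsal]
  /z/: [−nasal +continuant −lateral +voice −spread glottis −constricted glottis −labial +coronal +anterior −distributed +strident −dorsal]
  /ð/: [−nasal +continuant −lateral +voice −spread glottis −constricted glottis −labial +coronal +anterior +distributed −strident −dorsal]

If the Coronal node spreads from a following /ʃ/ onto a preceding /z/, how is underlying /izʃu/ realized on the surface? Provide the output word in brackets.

[iʒʃu]

Coronal immediately or transitively dominates [coronal], [anterior], [distributed], [strident].
After delinking /z/'s Coronal and linking /ʃ/'s, the affected terminals become [+coronal], [−anterior], [+distributed], [+strident]; [nasal], [continuant], [lateral], … (outside Coronal) are retained from /z/.
Among the inventory, only /ʒ/ has exactly this specification, giving the surface form [iʒʃu].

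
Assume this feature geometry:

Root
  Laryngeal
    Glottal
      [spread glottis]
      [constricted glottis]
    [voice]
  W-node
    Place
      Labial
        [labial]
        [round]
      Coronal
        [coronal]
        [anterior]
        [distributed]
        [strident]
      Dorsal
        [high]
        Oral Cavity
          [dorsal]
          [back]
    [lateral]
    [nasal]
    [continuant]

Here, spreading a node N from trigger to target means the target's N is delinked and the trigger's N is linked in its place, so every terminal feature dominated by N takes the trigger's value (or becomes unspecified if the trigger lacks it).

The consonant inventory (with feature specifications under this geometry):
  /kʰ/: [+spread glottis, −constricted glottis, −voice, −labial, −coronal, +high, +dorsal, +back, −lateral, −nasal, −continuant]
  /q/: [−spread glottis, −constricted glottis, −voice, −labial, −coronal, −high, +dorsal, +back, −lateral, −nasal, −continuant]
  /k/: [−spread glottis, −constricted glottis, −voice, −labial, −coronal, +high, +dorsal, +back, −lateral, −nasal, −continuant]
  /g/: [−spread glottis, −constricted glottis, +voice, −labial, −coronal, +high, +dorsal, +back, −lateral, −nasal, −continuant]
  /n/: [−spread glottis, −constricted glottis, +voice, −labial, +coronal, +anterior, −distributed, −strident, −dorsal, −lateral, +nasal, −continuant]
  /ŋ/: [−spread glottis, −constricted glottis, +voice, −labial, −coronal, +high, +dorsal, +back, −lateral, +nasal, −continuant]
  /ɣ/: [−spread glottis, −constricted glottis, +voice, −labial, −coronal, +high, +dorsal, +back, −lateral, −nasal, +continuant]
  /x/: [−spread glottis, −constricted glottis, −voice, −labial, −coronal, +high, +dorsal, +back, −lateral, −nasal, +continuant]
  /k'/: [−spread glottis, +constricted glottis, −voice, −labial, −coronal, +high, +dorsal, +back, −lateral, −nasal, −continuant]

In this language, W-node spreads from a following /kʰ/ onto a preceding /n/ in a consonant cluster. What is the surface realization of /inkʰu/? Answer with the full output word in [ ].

Terminals under W-node in this geometry: [labial], [round], [coronal], [anterior], [distributed], [strident], [high], [dorsal], [back], [lateral], [nasal], [continuant].
After delinking /n/'s W-node and linking /kʰ/'s, the affected terminals become [−labial], [−coronal], [+high], [+dorsal], [+back], [−lateral], [−nasal], [−continuant]; [spread glottis], [constricted glottis], [voice] (outside W-node) are retained from /n/.
The resulting bundle matches /g/ in the inventory; substituting it for /n/ gives [igkʰu].

[igkʰu]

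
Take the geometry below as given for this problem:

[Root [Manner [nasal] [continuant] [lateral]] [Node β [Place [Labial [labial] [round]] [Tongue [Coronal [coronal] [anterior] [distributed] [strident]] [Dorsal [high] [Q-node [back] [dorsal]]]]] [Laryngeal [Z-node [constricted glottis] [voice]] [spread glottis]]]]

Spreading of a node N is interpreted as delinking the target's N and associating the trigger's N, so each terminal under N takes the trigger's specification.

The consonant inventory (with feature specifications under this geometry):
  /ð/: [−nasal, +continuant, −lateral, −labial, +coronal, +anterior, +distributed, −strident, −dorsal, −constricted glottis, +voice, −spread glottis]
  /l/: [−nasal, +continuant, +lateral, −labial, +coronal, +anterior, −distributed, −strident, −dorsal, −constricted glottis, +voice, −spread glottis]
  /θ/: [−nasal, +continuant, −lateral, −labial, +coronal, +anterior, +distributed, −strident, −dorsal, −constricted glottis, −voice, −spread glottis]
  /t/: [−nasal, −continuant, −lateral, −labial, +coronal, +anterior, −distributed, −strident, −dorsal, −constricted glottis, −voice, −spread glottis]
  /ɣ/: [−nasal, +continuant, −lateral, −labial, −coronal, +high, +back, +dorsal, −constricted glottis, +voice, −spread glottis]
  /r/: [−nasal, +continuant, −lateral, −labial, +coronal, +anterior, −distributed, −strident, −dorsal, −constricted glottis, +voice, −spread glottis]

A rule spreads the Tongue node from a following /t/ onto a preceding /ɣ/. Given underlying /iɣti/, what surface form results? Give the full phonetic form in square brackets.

Terminals under Tongue in this geometry: [coronal], [anterior], [distributed], [strident], [high], [back], [dorsal].
The target acquires /t/'s values for everything under Tongue — [+coronal], [+anterior], [−distributed], [−strident], [−dorsal] — while keeping its own [nasal], [continuant], [lateral], ….
The resulting bundle matches /r/ in the inventory; substituting it for /ɣ/ gives [irti].

[irti]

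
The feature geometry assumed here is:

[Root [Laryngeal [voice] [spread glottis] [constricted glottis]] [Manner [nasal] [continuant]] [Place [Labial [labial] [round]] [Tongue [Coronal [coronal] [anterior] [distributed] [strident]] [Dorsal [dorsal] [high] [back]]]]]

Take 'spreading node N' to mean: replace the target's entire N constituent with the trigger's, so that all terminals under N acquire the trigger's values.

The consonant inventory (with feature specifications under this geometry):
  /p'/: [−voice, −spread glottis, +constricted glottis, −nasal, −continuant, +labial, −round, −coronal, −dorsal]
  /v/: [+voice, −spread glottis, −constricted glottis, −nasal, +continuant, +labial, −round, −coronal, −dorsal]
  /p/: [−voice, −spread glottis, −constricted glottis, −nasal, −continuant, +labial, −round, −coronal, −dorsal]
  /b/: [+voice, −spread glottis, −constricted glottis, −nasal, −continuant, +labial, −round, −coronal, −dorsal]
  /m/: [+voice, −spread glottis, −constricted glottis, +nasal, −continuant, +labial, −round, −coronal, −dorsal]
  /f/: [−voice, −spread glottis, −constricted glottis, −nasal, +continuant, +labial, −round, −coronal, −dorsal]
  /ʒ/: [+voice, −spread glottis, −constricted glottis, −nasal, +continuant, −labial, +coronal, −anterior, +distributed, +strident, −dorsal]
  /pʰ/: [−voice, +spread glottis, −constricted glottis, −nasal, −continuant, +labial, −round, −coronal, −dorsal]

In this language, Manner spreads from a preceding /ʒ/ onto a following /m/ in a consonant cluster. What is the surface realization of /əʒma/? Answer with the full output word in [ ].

[əʒva]

The Manner node dominates the terminals [nasal], [continuant].
After delinking /m/'s Manner and linking /ʒ/'s, the affected terminals become [−nasal], [+continuant]; [voice], [spread glottis], [constricted glottis], … (outside Manner) are retained from /m/.
This feature bundle is that of [v], so /əʒma/ surfaces as [əʒva].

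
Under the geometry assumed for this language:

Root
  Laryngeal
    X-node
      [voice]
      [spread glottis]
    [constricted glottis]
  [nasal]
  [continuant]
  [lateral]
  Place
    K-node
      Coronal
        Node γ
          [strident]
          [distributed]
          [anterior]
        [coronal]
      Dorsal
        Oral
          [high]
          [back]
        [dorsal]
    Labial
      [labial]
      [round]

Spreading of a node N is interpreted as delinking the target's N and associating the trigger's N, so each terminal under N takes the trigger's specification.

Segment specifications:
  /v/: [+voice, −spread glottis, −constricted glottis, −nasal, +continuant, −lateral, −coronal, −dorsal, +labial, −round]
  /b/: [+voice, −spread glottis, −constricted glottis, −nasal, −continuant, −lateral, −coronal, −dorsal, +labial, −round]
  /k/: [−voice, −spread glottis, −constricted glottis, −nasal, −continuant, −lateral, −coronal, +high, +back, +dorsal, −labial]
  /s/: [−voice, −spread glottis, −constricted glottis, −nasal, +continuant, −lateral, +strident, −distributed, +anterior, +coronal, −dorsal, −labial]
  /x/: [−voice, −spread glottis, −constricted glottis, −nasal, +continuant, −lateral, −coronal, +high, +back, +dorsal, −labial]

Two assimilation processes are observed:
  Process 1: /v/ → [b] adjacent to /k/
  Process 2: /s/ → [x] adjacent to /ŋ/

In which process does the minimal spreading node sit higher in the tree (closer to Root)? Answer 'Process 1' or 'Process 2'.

Process 1: the feature that changes is [continuant]; the minimal node is [continuant] (depth 1).
Process 2: the features that change are [coronal], [anterior], [distributed], [strident], [dorsal], [high], [back]; the minimal node is K-node (depth 2).
[continuant] (depth 1) sits above K-node (depth 2), making Process 1 the one with the higher spreading node.

Process 1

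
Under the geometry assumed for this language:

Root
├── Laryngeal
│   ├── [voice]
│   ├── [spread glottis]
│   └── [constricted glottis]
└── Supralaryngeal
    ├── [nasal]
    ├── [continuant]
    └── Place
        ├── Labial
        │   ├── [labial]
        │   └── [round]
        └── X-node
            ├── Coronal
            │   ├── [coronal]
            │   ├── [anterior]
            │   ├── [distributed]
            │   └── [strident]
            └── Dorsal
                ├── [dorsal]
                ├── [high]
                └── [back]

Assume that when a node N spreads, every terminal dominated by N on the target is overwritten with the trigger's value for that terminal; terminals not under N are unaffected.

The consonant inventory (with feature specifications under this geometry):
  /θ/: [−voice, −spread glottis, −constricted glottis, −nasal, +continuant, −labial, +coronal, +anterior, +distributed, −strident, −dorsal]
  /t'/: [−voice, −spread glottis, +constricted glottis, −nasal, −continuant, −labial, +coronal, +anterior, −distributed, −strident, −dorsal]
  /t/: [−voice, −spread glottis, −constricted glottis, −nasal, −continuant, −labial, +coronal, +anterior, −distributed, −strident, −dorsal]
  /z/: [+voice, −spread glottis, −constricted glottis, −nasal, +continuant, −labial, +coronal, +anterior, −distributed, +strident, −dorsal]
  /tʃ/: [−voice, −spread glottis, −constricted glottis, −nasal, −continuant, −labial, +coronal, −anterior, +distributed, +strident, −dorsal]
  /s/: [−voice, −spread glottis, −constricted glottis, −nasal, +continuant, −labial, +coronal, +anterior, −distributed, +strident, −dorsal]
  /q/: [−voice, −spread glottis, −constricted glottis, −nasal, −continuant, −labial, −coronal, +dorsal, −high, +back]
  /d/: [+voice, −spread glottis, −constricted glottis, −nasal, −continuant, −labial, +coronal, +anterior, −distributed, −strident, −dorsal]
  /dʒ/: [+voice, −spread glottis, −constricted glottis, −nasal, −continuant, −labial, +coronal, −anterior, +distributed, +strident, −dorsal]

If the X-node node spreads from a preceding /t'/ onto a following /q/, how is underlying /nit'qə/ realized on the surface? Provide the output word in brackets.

The X-node node dominates the terminals [coronal], [anterior], [distributed], [strident], [dorsal], [high], [back].
Spreading X-node from /t'/ onto /q/ replaces those values with /t'/'s: [+coronal], [+anterior], [−distributed], [−strident], [−dorsal]. Features outside X-node ([voice], [spread glottis], [constricted glottis], …) stay as in /q/.
Among the inventory, only /t/ has exactly this specification, giving the surface form [nit'tə].

[nit'tə]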